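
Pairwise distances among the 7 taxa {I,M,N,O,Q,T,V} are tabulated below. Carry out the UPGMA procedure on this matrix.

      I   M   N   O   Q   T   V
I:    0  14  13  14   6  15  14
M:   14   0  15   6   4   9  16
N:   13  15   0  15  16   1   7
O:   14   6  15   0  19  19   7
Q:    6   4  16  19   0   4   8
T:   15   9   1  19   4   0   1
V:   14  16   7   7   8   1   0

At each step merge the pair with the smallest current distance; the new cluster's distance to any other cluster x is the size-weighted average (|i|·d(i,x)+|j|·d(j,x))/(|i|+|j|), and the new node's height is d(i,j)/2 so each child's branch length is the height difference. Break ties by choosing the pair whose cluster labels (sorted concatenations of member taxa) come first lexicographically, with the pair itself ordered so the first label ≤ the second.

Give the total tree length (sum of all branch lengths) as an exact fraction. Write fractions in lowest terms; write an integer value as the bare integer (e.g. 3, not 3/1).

521/18

1. join N+T (d=1) ⇒ NT; edges |N|=1/2, |T|=1/2
  updated: d(I,NT)=14, d(M,NT)=12, d(NT,O)=17, d(NT,Q)=10, d(NT,V)=4
2. join M+Q (d=4) ⇒ MQ; edges |M|=2, |Q|=2
  updated: d(I,MQ)=10, d(MQ,NT)=11, d(MQ,O)=25/2, d(MQ,V)=12
3. join NT+V (d=4) ⇒ NTV; edges |NT|=3/2, |V|=2
  updated: d(I,NTV)=14, d(MQ,NTV)=34/3, d(NTV,O)=41/3
4. join I+MQ (d=10) ⇒ IMQ; edges |I|=5, |MQ|=3
  updated: d(IMQ,NTV)=110/9, d(IMQ,O)=13
5. join IMQ+NTV (d=110/9) ⇒ IMNQTV; edges |IMQ|=10/9, |NTV|=37/9
  updated: d(IMNQTV,O)=40/3
6. join IMNQTV+O (d=40/3) ⇒ IMNOQTV; edges |IMNQTV|=5/9, |O|=20/3
final tree: (((I:5,(M:2,Q:2):3):10/9,((N:1/2,T:1/2):3/2,V:2):37/9):5/9,O:20/3)
total length: 521/18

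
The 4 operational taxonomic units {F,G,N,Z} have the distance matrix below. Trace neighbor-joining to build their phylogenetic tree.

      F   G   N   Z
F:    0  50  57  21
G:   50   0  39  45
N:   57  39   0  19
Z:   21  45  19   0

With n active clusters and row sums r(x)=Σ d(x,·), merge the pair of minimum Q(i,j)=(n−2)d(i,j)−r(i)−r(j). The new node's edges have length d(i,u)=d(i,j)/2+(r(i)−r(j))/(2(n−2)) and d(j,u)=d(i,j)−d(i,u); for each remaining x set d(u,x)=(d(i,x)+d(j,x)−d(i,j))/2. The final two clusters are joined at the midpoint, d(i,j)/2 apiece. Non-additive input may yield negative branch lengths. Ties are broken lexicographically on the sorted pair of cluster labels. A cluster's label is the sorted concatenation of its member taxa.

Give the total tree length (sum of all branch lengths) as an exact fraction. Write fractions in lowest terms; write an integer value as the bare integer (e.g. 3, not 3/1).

291/4

step 1: merge (F,Z) at d=21, Q=-171; branch lengths F→85/4, Z→-1/4; new cluster FZ
  updated: d(FZ,G)=37, d(FZ,N)=55/2
step 2: merge (FZ,G) at d=37, Q=-207/2; branch lengths FZ→51/4, G→97/4; new cluster FGZ
  updated: d(FGZ,N)=59/4
step 3: merge (FGZ,N) at d=59/4; branch lengths FGZ→59/8, N→59/8; new cluster FGNZ
final tree: (((F:85/4,Z:-1/4):51/4,G:97/4):59/8,N:59/8)
total length: 291/4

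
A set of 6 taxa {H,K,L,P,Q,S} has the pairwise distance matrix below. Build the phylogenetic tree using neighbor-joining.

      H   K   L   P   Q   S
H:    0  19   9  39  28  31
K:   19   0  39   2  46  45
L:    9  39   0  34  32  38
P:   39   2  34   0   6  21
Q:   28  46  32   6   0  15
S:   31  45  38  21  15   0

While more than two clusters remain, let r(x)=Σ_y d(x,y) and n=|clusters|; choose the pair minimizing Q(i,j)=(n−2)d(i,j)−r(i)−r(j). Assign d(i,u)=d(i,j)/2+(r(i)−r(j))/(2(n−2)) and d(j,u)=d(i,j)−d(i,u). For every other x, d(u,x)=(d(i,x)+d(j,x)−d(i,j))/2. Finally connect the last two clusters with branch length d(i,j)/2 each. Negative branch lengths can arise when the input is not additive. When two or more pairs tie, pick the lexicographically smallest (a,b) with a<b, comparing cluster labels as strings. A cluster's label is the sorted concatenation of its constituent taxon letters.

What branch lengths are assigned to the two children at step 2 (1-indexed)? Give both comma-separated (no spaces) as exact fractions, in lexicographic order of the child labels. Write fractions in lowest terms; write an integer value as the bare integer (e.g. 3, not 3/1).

17/12,91/12

step 1: merge (K,P) at d=2, Q=-245; branch lengths K→57/8, P→-41/8; new cluster KP
  updated: d(H,KP)=28, d(KP,L)=71/2, d(KP,Q)=25, d(KP,S)=32
step 2: merge (H,L) at d=9, Q=-367/2; branch lengths H→17/12, L→91/12; new cluster HL
  updated: d(HL,KP)=109/4, d(HL,Q)=51/2, d(HL,S)=30
step 3: merge (HL,KP) at d=109/4, Q=-225/2; branch lengths HL→53/4, KP→14; new cluster HKLP
  updated: d(HKLP,Q)=93/8, d(HKLP,S)=139/8
step 4: merge (HKLP,Q) at d=93/8, Q=-44; branch lengths HKLP→7, Q→37/8; new cluster HKLPQ
  updated: d(HKLPQ,S)=83/8
step 5: merge (HKLPQ,S) at d=83/8; branch lengths HKLPQ→83/16, S→83/16; new cluster HKLPQS
final tree: ((((H:17/12,L:91/12):53/4,(K:57/8,P:-41/8):14):7,Q:37/8):83/16,S:83/16)
total length: 241/4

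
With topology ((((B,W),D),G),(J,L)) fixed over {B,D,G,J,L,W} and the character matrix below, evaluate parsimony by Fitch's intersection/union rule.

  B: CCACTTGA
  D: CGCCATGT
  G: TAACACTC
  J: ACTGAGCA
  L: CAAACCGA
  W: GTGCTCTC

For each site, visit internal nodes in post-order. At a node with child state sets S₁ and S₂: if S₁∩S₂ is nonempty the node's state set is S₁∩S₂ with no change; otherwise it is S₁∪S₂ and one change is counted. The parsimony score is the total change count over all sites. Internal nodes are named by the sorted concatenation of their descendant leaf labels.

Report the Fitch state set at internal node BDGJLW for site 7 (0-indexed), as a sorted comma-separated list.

site 0, node BW: B={C} ∪ W={G} → {C,G} (+1)
site 0, node BDW: BW={C,G} ∩ D={C} → {C} (+0)
site 0, node BDGW: BDW={C} ∪ G={T} → {C,T} (+1)
site 0, node JL: J={A} ∪ L={C} → {A,C} (+1)
site 0, node BDGJLW: BDGW={C,T} ∩ JL={A,C} → {C} (+0)
site 1, node BW: B={C} ∪ W={T} → {C,T} (+1)
site 1, node BDW: BW={C,T} ∪ D={G} → {C,G,T} (+1)
site 1, node BDGW: BDW={C,G,T} ∪ G={A} → {A,C,G,T} (+1)
site 1, node JL: J={C} ∪ L={A} → {A,C} (+1)
site 1, node BDGJLW: BDGW={A,C,G,T} ∩ JL={A,C} → {A,C} (+0)
site 2, node BW: B={A} ∪ W={G} → {A,G} (+1)
site 2, node BDW: BW={A,G} ∪ D={C} → {A,C,G} (+1)
site 2, node BDGW: BDW={A,C,G} ∩ G={A} → {A} (+0)
site 2, node JL: J={T} ∪ L={A} → {A,T} (+1)
site 2, node BDGJLW: BDGW={A} ∩ JL={A,T} → {A} (+0)
site 3, node BW: B={C} ∩ W={C} → {C} (+0)
site 3, node BDW: BW={C} ∩ D={C} → {C} (+0)
site 3, node BDGW: BDW={C} ∩ G={C} → {C} (+0)
site 3, node JL: J={G} ∪ L={A} → {A,G} (+1)
site 3, node BDGJLW: BDGW={C} ∪ JL={A,G} → {A,C,G} (+1)
site 4, node BW: B={T} ∩ W={T} → {T} (+0)
site 4, node BDW: BW={T} ∪ D={A} → {A,T} (+1)
site 4, node BDGW: BDW={A,T} ∩ G={A} → {A} (+0)
site 4, node JL: J={A} ∪ L={C} → {A,C} (+1)
site 4, node BDGJLW: BDGW={A} ∩ JL={A,C} → {A} (+0)
site 5, node BW: B={T} ∪ W={C} → {C,T} (+1)
site 5, node BDW: BW={C,T} ∩ D={T} → {T} (+0)
site 5, node BDGW: BDW={T} ∪ G={C} → {C,T} (+1)
site 5, node JL: J={G} ∪ L={C} → {C,G} (+1)
site 5, node BDGJLW: BDGW={C,T} ∩ JL={C,G} → {C} (+0)
site 6, node BW: B={G} ∪ W={T} → {G,T} (+1)
site 6, node BDW: BW={G,T} ∩ D={G} → {G} (+0)
site 6, node BDGW: BDW={G} ∪ G={T} → {G,T} (+1)
site 6, node JL: J={C} ∪ L={G} → {C,G} (+1)
site 6, node BDGJLW: BDGW={G,T} ∩ JL={C,G} → {G} (+0)
site 7, node BW: B={A} ∪ W={C} → {A,C} (+1)
site 7, node BDW: BW={A,C} ∪ D={T} → {A,C,T} (+1)
site 7, node BDGW: BDW={A,C,T} ∩ G={C} → {C} (+0)
site 7, node JL: J={A} ∩ L={A} → {A} (+0)
site 7, node BDGJLW: BDGW={C} ∪ JL={A} → {A,C} (+1)
per-site changes: [3, 4, 3, 2, 2, 3, 3, 3]; total = 23

A,C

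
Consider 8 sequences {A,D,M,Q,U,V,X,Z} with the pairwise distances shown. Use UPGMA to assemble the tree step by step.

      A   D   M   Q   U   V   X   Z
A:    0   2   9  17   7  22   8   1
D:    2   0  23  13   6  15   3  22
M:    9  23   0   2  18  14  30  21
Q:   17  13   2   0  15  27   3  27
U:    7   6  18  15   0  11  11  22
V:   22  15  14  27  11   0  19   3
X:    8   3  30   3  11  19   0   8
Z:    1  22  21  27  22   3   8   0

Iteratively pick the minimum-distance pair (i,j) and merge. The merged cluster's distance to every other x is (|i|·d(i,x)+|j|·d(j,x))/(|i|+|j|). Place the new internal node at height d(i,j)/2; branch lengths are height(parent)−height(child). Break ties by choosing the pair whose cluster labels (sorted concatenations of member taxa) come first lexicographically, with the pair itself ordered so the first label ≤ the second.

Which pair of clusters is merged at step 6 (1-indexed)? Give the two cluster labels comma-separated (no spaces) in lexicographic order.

iteration 1: select A,Z (d=1); attach at lengths (1/2, 1/2); label the merged cluster AZ
  updated: d(AZ,D)=12, d(AZ,M)=15, d(AZ,Q)=22, d(AZ,U)=29/2, d(AZ,V)=25/2, d(AZ,X)=8
iteration 2: select M,Q (d=2); attach at lengths (1, 1); label the merged cluster MQ
  updated: d(AZ,MQ)=37/2, d(D,MQ)=18, d(MQ,U)=33/2, d(MQ,V)=41/2, d(MQ,X)=33/2
iteration 3: select D,X (d=3); attach at lengths (3/2, 3/2); label the merged cluster DX
  updated: d(AZ,DX)=10, d(DX,MQ)=69/4, d(DX,U)=17/2, d(DX,V)=17
iteration 4: select DX,U (d=17/2); attach at lengths (11/4, 17/4); label the merged cluster DUX
  updated: d(AZ,DUX)=23/2, d(DUX,MQ)=17, d(DUX,V)=15
iteration 5: select AZ,DUX (d=23/2); attach at lengths (21/4, 3/2); label the merged cluster ADUXZ
  updated: d(ADUXZ,MQ)=88/5, d(ADUXZ,V)=14
iteration 6: select ADUXZ,V (d=14); attach at lengths (5/4, 7); label the merged cluster ADUVXZ
  updated: d(ADUVXZ,MQ)=217/12
iteration 7: select ADUVXZ,MQ (d=217/12); attach at lengths (49/24, 193/24); label the merged cluster ADMQUVXZ
final tree: ((((A:1/2,Z:1/2):21/4,((D:3/2,X:3/2):11/4,U:17/4):3/2):5/4,V:7):49/24,(M:1,Q:1):193/24)
total length: 457/12

ADUXZ,V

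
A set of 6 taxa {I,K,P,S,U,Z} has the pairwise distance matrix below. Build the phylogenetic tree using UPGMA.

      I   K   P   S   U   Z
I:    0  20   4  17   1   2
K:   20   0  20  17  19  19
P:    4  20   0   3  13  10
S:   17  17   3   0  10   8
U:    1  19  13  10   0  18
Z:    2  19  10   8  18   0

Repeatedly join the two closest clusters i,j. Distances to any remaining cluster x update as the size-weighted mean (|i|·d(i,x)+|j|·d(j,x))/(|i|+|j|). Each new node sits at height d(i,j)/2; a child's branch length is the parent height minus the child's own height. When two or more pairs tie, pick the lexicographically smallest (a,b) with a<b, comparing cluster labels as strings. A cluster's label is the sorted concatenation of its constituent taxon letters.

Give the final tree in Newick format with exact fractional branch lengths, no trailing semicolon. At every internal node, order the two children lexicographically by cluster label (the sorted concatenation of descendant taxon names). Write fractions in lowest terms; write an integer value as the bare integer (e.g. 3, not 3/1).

(((I:1/2,U:1/2):29/6,((P:3/2,S:3/2):3,Z:9/2):5/6):25/6,K:19/2)

iteration 1: select I,U (d=1); attach at lengths (1/2, 1/2); label the merged cluster IU
  updated: d(IU,K)=39/2, d(IU,P)=17/2, d(IU,S)=27/2, d(IU,Z)=10
iteration 2: select P,S (d=3); attach at lengths (3/2, 3/2); label the merged cluster PS
  updated: d(IU,PS)=11, d(K,PS)=37/2, d(PS,Z)=9
iteration 3: select PS,Z (d=9); attach at lengths (3, 9/2); label the merged cluster PSZ
  updated: d(IU,PSZ)=32/3, d(K,PSZ)=56/3
iteration 4: select IU,PSZ (d=32/3); attach at lengths (29/6, 5/6); label the merged cluster IPSUZ
  updated: d(IPSUZ,K)=19
iteration 5: select IPSUZ,K (d=19); attach at lengths (25/6, 19/2); label the merged cluster IKPSUZ
final tree: (((I:1/2,U:1/2):29/6,((P:3/2,S:3/2):3,Z:9/2):5/6):25/6,K:19/2)
total length: 185/6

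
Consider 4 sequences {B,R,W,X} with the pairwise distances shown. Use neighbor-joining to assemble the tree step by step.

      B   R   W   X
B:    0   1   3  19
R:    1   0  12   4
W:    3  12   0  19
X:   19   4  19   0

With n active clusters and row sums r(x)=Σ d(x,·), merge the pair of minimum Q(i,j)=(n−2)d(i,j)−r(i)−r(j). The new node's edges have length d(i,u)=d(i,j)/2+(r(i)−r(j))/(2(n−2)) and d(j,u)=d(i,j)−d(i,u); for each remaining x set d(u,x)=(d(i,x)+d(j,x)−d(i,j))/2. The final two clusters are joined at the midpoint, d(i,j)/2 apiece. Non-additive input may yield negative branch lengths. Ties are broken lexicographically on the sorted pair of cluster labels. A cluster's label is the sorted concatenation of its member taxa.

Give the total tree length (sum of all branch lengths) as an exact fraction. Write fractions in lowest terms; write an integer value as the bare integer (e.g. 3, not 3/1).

65/4

iteration 1: select B,W (d=3, Q=-51); attach at lengths (-5/4, 17/4); label the merged cluster BW
  updated: d(BW,R)=5, d(BW,X)=35/2
iteration 2: select BW,R (d=5, Q=-53/2); attach at lengths (37/4, -17/4); label the merged cluster BRW
  updated: d(BRW,X)=33/4
iteration 3: select BRW,X (d=33/4); attach at lengths (33/8, 33/8); label the merged cluster BRWX
final tree: (((B:-5/4,W:17/4):37/4,R:-17/4):33/8,X:33/8)
total length: 65/4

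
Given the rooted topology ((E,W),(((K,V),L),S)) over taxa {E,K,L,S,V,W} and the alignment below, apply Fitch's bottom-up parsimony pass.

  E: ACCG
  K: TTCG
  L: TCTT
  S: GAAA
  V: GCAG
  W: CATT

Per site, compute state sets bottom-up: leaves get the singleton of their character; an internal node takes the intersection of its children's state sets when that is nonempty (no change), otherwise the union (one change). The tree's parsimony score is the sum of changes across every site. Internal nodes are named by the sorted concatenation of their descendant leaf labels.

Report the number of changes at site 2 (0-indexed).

4

EW@0: {A} ∪ {C} = {A,C} (union, +1)
KV@0: {T} ∪ {G} = {G,T} (union, +1)
KLV@0: {G,T} ∩ {T} = {T} (intersection, +0)
KLSV@0: {T} ∪ {G} = {G,T} (union, +1)
EKLSVW@0: {A,C} ∪ {G,T} = {A,C,G,T} (union, +1)
EW@1: {C} ∪ {A} = {A,C} (union, +1)
KV@1: {T} ∪ {C} = {C,T} (union, +1)
KLV@1: {C,T} ∩ {C} = {C} (intersection, +0)
KLSV@1: {C} ∪ {A} = {A,C} (union, +1)
EKLSVW@1: {A,C} ∩ {A,C} = {A,C} (intersection, +0)
EW@2: {C} ∪ {T} = {C,T} (union, +1)
KV@2: {C} ∪ {A} = {A,C} (union, +1)
KLV@2: {A,C} ∪ {T} = {A,C,T} (union, +1)
KLSV@2: {A,C,T} ∩ {A} = {A} (intersection, +0)
EKLSVW@2: {C,T} ∪ {A} = {A,C,T} (union, +1)
EW@3: {G} ∪ {T} = {G,T} (union, +1)
KV@3: {G} ∩ {G} = {G} (intersection, +0)
KLV@3: {G} ∪ {T} = {G,T} (union, +1)
KLSV@3: {G,T} ∪ {A} = {A,G,T} (union, +1)
EKLSVW@3: {G,T} ∩ {A,G,T} = {G,T} (intersection, +0)
per-site changes: [4, 3, 4, 3]; total = 14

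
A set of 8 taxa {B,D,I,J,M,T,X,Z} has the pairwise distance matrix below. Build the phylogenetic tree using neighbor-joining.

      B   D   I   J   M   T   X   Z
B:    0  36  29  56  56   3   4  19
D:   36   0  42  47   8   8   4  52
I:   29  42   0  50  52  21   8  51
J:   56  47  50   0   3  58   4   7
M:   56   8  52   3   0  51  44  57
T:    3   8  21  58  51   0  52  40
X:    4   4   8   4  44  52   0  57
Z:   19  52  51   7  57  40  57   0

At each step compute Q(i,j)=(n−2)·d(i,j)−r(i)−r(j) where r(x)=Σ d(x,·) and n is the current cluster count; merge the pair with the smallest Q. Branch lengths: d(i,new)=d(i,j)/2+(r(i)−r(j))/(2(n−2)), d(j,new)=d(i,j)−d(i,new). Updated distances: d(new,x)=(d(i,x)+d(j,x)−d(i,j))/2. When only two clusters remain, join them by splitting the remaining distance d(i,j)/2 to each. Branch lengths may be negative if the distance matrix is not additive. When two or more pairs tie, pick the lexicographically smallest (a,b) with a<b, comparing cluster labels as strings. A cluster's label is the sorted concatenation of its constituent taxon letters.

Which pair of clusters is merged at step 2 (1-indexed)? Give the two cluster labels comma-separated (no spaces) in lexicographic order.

step 1: merge (J,M) at d=3, Q=-478; branch lengths J→-7/3, M→16/3; new cluster JM
  updated: d(B,JM)=109/2, d(D,JM)=26, d(I,JM)=99/2, d(JM,T)=53, d(JM,X)=45/2, d(JM,Z)=61/2
step 2: merge (JM,Z) at d=61/2, Q=-333; branch lengths JM→139/10, Z→83/5; new cluster JMZ
  updated: d(B,JMZ)=43/2, d(D,JMZ)=95/4, d(I,JMZ)=35, d(JMZ,T)=125/4, d(JMZ,X)=49/2
step 3: merge (D,T) at d=8, Q=-197; branch lengths D→61/16, T→67/16; new cluster DT
  updated: d(B,DT)=31/2, d(DT,I)=55/2, d(DT,JMZ)=47/2, d(DT,X)=24
step 4: merge (I,X) at d=8, Q=-136; branch lengths I→21/2, X→-5/2; new cluster IX
  updated: d(B,IX)=25/2, d(DT,IX)=87/4, d(IX,JMZ)=103/4
step 5: merge (B,IX) at d=25/2, Q=-169/2; branch lengths B→29/8, IX→71/8; new cluster BIX
  updated: d(BIX,DT)=99/8, d(BIX,JMZ)=139/8
step 6: merge (BIX,DT) at d=99/8, Q=-213/4; branch lengths BIX→25/8, DT→37/4; new cluster BDITX
  updated: d(BDITX,JMZ)=57/4
step 7: merge (BDITX,JMZ) at d=57/4; branch lengths BDITX→57/8, JMZ→57/8; new cluster BDIJMTXZ
final tree: (((B:29/8,(I:21/2,X:-5/2):71/8):25/8,(D:61/16,T:67/16):37/4):57/8,((J:-7/3,M:16/3):139/10,Z:83/5):57/8)
total length: 709/8

JM,Z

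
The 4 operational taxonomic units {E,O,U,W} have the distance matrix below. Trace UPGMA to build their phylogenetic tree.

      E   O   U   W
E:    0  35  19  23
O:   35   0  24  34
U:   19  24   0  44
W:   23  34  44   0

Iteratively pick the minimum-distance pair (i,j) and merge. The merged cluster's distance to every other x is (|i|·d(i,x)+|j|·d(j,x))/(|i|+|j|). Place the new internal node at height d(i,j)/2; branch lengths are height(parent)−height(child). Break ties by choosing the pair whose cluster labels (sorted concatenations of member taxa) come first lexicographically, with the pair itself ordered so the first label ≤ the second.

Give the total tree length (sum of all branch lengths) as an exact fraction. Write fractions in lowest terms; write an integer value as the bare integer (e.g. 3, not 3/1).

step 1: merge (E,U) at d=19; branch lengths E→19/2, U→19/2; new cluster EU
  updated: d(EU,O)=59/2, d(EU,W)=67/2
step 2: merge (EU,O) at d=59/2; branch lengths EU→21/4, O→59/4; new cluster EOU
  updated: d(EOU,W)=101/3
step 3: merge (EOU,W) at d=101/3; branch lengths EOU→25/12, W→101/6; new cluster EOUW
final tree: (((E:19/2,U:19/2):21/4,O:59/4):25/12,W:101/6)
total length: 695/12

695/12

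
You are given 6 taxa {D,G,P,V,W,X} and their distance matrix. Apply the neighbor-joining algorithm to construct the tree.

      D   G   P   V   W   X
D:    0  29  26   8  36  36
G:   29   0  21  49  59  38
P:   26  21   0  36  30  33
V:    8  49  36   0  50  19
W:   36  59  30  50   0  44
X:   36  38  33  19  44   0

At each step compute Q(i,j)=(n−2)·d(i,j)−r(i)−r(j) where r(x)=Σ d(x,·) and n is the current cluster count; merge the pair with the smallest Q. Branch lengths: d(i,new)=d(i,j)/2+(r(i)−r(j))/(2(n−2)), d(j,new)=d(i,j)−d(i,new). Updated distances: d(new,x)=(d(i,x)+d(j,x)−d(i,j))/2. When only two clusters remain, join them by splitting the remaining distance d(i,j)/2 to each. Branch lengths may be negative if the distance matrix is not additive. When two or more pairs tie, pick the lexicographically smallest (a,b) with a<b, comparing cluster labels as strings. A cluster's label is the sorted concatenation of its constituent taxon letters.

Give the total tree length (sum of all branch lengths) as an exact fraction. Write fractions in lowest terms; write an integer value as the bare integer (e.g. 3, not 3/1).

719/8

1. join D+V (d=8, Q=-265) ⇒ DV; edges |D|=5/8, |V|=59/8
  updated: d(DV,G)=35, d(DV,P)=27, d(DV,W)=39, d(DV,X)=47/2
2. join G+P (d=21, Q=-201) ⇒ GP; edges |G|=35/2, |P|=7/2
  updated: d(DV,GP)=41/2, d(GP,W)=34, d(GP,X)=25
3. join DV+X (d=47/2, Q=-257/2) ⇒ DVX; edges |DV|=75/8, |X|=113/8
  updated: d(DVX,GP)=11, d(DVX,W)=119/4
4. join DVX+GP (d=11, Q=-299/4) ⇒ DGPVX; edges |DVX|=27/8, |GP|=61/8
  updated: d(DGPVX,W)=211/8
5. join DGPVX+W (d=211/8) ⇒ DGPVWX; edges |DGPVX|=211/16, |W|=211/16
final tree: ((((D:5/8,V:59/8):75/8,X:113/8):27/8,(G:35/2,P:7/2):61/8):211/16,W:211/16)
total length: 719/8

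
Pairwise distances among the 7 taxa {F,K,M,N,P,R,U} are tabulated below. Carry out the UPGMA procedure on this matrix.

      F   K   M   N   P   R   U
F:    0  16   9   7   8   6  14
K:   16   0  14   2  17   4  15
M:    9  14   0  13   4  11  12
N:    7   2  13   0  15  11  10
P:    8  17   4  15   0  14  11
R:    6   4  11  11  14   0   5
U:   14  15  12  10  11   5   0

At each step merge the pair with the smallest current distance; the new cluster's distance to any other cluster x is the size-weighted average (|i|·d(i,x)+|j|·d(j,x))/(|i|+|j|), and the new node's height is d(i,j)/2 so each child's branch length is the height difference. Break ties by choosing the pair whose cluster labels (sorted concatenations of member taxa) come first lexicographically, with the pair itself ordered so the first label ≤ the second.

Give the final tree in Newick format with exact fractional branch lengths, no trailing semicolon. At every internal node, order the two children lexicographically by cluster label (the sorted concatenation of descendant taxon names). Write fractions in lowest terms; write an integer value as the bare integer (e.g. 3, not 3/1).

((F:17/4,(M:2,P:2):9/4):2,((K:1,N:1):4,(R:5/2,U:5/2):5/2):5/4)

1. join K+N (d=2) ⇒ KN; edges |K|=1, |N|=1
  updated: d(F,KN)=23/2, d(KN,M)=27/2, d(KN,P)=16, d(KN,R)=15/2, d(KN,U)=25/2
2. join M+P (d=4) ⇒ MP; edges |M|=2, |P|=2
  updated: d(F,MP)=17/2, d(KN,MP)=59/4, d(MP,R)=25/2, d(MP,U)=23/2
3. join R+U (d=5) ⇒ RU; edges |R|=5/2, |U|=5/2
  updated: d(F,RU)=10, d(KN,RU)=10, d(MP,RU)=12
4. join F+MP (d=17/2) ⇒ FMP; edges |F|=17/4, |MP|=9/4
  updated: d(FMP,KN)=41/3, d(FMP,RU)=34/3
5. join KN+RU (d=10) ⇒ KNRU; edges |KN|=4, |RU|=5/2
  updated: d(FMP,KNRU)=25/2
6. join FMP+KNRU (d=25/2) ⇒ FKMNPRU; edges |FMP|=2, |KNRU|=5/4
final tree: ((F:17/4,(M:2,P:2):9/4):2,((K:1,N:1):4,(R:5/2,U:5/2):5/2):5/4)
total length: 109/4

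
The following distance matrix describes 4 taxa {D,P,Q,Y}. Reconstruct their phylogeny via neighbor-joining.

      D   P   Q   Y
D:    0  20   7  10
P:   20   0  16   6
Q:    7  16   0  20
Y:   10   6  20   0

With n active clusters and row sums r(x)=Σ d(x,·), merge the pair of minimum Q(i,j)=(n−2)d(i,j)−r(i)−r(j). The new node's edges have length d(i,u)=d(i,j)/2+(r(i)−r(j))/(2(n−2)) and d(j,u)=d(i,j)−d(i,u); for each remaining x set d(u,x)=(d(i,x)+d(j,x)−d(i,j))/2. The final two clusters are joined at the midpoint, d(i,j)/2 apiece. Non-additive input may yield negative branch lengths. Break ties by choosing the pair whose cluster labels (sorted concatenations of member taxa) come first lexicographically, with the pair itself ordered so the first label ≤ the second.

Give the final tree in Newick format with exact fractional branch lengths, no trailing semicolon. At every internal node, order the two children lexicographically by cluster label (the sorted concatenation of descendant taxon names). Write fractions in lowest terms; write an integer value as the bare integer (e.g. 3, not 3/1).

step 1: merge (D,Q) at d=7, Q=-66; branch lengths D→2, Q→5; new cluster DQ
  updated: d(DQ,P)=29/2, d(DQ,Y)=23/2
step 2: merge (DQ,P) at d=29/2, Q=-32; branch lengths DQ→10, P→9/2; new cluster DPQ
  updated: d(DPQ,Y)=3/2
step 3: merge (DPQ,Y) at d=3/2; branch lengths DPQ→3/4, Y→3/4; new cluster DPQY
final tree: (((D:2,Q:5):10,P:9/2):3/4,Y:3/4)
total length: 23

(((D:2,Q:5):10,P:9/2):3/4,Y:3/4)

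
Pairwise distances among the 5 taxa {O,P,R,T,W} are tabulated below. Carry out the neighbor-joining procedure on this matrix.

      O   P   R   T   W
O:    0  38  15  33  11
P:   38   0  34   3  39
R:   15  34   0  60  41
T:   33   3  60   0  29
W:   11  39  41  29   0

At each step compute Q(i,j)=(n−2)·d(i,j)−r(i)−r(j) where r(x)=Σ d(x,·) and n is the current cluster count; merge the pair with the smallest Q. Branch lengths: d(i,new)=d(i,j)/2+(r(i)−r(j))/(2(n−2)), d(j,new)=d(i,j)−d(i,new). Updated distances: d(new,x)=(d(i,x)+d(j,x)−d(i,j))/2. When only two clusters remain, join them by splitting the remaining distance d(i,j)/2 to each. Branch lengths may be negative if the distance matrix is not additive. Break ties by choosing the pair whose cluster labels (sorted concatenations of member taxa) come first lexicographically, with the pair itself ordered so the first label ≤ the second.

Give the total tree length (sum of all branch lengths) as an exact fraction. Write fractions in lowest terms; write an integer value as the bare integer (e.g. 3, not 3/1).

step 1: merge (P,T) at d=3, Q=-230; branch lengths P→-1/3, T→10/3; new cluster PT
  updated: d(O,PT)=34, d(PT,R)=91/2, d(PT,W)=65/2
step 2: merge (O,R) at d=15, Q=-263/2; branch lengths O→-23/8, R→143/8; new cluster OR
  updated: d(OR,PT)=129/4, d(OR,W)=37/2
step 3: merge (OR,PT) at d=129/4, Q=-333/4; branch lengths OR→73/8, PT→185/8; new cluster OPRT
  updated: d(OPRT,W)=75/8
step 4: merge (OPRT,W) at d=75/8; branch lengths OPRT→75/16, W→75/16; new cluster OPRTW
final tree: (((O:-23/8,R:143/8):73/8,(P:-1/3,T:10/3):185/8):75/16,W:75/16)
total length: 477/8

477/8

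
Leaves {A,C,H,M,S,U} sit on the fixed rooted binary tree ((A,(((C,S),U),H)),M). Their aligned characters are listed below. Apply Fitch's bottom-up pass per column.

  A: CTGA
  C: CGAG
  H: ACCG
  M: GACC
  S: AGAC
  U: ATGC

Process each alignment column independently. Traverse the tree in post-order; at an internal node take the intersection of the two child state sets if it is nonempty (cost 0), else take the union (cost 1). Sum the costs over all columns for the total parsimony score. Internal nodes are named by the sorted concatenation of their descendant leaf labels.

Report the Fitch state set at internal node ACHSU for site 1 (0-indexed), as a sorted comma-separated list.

CS@0: {C} ∪ {A} = {A,C} (union, +1)
CSU@0: {A,C} ∩ {A} = {A} (intersection, +0)
CHSU@0: {A} ∩ {A} = {A} (intersection, +0)
ACHSU@0: {C} ∪ {A} = {A,C} (union, +1)
ACHMSU@0: {A,C} ∪ {G} = {A,C,G} (union, +1)
CS@1: {G} ∩ {G} = {G} (intersection, +0)
CSU@1: {G} ∪ {T} = {G,T} (union, +1)
CHSU@1: {G,T} ∪ {C} = {C,G,T} (union, +1)
ACHSU@1: {T} ∩ {C,G,T} = {T} (intersection, +0)
ACHMSU@1: {T} ∪ {A} = {A,T} (union, +1)
CS@2: {A} ∩ {A} = {A} (intersection, +0)
CSU@2: {A} ∪ {G} = {A,G} (union, +1)
CHSU@2: {A,G} ∪ {C} = {A,C,G} (union, +1)
ACHSU@2: {G} ∩ {A,C,G} = {G} (intersection, +0)
ACHMSU@2: {G} ∪ {C} = {C,G} (union, +1)
CS@3: {G} ∪ {C} = {C,G} (union, +1)
CSU@3: {C,G} ∩ {C} = {C} (intersection, +0)
CHSU@3: {C} ∪ {G} = {C,G} (union, +1)
ACHSU@3: {A} ∪ {C,G} = {A,C,G} (union, +1)
ACHMSU@3: {A,C,G} ∩ {C} = {C} (intersection, +0)
per-site changes: [3, 3, 3, 3]; total = 12

T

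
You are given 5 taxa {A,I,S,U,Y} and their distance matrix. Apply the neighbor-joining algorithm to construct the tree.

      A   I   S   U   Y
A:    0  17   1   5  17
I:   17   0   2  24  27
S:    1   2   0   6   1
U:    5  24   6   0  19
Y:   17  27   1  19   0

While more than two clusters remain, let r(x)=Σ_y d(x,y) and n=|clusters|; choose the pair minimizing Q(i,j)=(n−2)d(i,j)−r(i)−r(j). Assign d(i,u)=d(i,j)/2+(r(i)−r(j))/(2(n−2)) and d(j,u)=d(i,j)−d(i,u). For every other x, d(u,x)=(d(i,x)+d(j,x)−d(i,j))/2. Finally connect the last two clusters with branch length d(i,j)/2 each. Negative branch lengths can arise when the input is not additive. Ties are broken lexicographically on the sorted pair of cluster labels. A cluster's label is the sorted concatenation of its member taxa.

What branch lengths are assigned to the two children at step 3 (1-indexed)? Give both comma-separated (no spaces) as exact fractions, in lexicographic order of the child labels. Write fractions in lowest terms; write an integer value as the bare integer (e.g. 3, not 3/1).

iteration 1: select A,U (d=5, Q=-79); attach at lengths (1/6, 29/6); label the merged cluster AU
  updated: d(AU,I)=18, d(AU,S)=1, d(AU,Y)=31/2
iteration 2: select AU,Y (d=31/2, Q=-47); attach at lengths (11/2, 10); label the merged cluster AUY
  updated: d(AUY,I)=59/4, d(AUY,S)=-27/4
iteration 3: select AUY,I (d=59/4, Q=-10); attach at lengths (3, 47/4); label the merged cluster AIUY
  updated: d(AIUY,S)=-39/4
iteration 4: select AIUY,S (d=-39/4); attach at lengths (-39/8, -39/8); label the merged cluster AISUY
final tree: ((((A:1/6,U:29/6):11/2,Y:10):3,I:47/4):-39/8,S:-39/8)
total length: 51/2

3,47/4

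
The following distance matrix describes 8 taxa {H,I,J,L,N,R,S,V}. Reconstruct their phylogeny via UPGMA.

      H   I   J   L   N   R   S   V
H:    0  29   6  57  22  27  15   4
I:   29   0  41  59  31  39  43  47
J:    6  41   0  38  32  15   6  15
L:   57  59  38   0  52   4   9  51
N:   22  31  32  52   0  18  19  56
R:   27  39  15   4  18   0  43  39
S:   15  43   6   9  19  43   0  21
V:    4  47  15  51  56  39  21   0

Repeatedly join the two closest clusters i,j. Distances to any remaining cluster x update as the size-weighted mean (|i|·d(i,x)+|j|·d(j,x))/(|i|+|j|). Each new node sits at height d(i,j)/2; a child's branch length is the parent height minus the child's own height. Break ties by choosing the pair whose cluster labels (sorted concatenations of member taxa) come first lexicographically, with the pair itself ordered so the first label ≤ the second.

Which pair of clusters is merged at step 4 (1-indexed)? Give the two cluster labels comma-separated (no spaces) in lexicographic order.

step 1: merge (H,V) at d=4; branch lengths H→2, V→2; new cluster HV
  updated: d(HV,I)=38, d(HV,J)=21/2, d(HV,L)=54, d(HV,N)=39, d(HV,R)=33, d(HV,S)=18
step 2: merge (L,R) at d=4; branch lengths L→2, R→2; new cluster LR
  updated: d(HV,LR)=87/2, d(I,LR)=49, d(J,LR)=53/2, d(LR,N)=35, d(LR,S)=26
step 3: merge (J,S) at d=6; branch lengths J→3, S→3; new cluster JS
  updated: d(HV,JS)=57/4, d(I,JS)=42, d(JS,LR)=105/4, d(JS,N)=51/2
step 4: merge (HV,JS) at d=57/4; branch lengths HV→41/8, JS→33/8; new cluster HJSV
  updated: d(HJSV,I)=40, d(HJSV,LR)=279/8, d(HJSV,N)=129/4
step 5: merge (I,N) at d=31; branch lengths I→31/2, N→31/2; new cluster IN
  updated: d(HJSV,IN)=289/8, d(IN,LR)=42
step 6: merge (HJSV,LR) at d=279/8; branch lengths HJSV→165/16, LR→247/16; new cluster HJLRSV
  updated: d(HJLRSV,IN)=457/12
step 7: merge (HJLRSV,IN) at d=457/12; branch lengths HJLRSV→77/48, IN→85/24; new cluster HIJLNRSV
final tree: ((((H:2,V:2):41/8,(J:3,S:3):33/8):165/16,(L:2,R:2):247/16):77/48,(I:31/2,N:31/2):85/24)
total length: 4087/48

HV,JS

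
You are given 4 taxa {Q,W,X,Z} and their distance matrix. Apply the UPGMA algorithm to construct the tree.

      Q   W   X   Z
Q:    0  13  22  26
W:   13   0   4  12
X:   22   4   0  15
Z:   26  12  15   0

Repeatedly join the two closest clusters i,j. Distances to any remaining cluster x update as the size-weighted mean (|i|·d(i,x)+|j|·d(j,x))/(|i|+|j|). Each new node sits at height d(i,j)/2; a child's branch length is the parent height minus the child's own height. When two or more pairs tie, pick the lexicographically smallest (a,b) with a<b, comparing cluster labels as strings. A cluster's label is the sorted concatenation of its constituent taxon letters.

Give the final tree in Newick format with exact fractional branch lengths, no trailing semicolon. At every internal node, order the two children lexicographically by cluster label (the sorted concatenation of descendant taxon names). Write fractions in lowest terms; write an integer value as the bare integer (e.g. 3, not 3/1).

step 1: merge (W,X) at d=4; branch lengths W→2, X→2; new cluster WX
  updated: d(Q,WX)=35/2, d(WX,Z)=27/2
step 2: merge (WX,Z) at d=27/2; branch lengths WX→19/4, Z→27/4; new cluster WXZ
  updated: d(Q,WXZ)=61/3
step 3: merge (Q,WXZ) at d=61/3; branch lengths Q→61/6, WXZ→41/12; new cluster QWXZ
final tree: (Q:61/6,((W:2,X:2):19/4,Z:27/4):41/12)
total length: 349/12

(Q:61/6,((W:2,X:2):19/4,Z:27/4):41/12)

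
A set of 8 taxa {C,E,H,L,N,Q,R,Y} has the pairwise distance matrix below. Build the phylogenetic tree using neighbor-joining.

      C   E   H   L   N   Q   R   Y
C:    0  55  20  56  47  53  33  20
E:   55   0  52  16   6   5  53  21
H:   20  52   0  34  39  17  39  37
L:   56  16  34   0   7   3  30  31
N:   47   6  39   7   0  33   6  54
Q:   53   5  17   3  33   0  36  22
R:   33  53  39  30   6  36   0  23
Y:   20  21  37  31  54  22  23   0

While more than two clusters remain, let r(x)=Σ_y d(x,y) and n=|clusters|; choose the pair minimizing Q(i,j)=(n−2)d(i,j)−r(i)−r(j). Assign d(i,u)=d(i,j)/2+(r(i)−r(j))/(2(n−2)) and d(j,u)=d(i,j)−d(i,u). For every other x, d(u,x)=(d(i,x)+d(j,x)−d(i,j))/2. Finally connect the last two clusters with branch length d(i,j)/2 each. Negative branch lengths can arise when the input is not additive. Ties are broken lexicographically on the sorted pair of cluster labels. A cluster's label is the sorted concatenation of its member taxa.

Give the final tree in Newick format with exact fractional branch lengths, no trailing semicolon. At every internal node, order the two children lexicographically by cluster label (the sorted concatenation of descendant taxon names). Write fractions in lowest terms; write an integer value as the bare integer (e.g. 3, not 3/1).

1. join C+H (d=20, Q=-402) ⇒ CH; edges |C|=83/6, |H|=37/6
  updated: d(CH,E)=87/2, d(CH,L)=35, d(CH,N)=33, d(CH,Q)=25, d(CH,R)=26, d(CH,Y)=37/2
2. join N+R (d=6, Q=-283) ⇒ NR; edges |N|=-1/2, |R|=13/2
  updated: d(CH,NR)=53/2, d(E,NR)=53/2, d(L,NR)=31/2, d(NR,Q)=63/2, d(NR,Y)=71/2
3. join CH+Y (d=37/2, Q=-405/2) ⇒ CHY; edges |CH|=189/16, |Y|=107/16
  updated: d(CHY,E)=23, d(CHY,L)=95/4, d(CHY,NR)=87/4, d(CHY,Q)=57/4
4. join CHY+NR (d=87/4, Q=-451/4) ⇒ CHNRY; edges |CHY|=211/24, |NR|=311/24
  updated: d(CHNRY,E)=111/8, d(CHNRY,L)=35/4, d(CHNRY,Q)=12
5. join CHNRY+L (d=35/4, Q=-359/8) ⇒ CHLNRY; edges |CHNRY|=195/32, |L|=85/32
  updated: d(CHLNRY,E)=169/16, d(CHLNRY,Q)=25/8
6. join CHLNRY+E (d=169/16, Q=-299/16) ⇒ CEHLNRY; edges |CHLNRY|=139/32, |E|=199/32
  updated: d(CEHLNRY,Q)=-39/32
7. join CEHLNRY+Q (d=-39/32) ⇒ CEHLNQRY; edges |CEHLNRY|=-39/64, |Q|=-39/64
final tree: ((((((C:83/6,H:37/6):189/16,Y:107/16):211/24,(N:-1/2,R:13/2):311/24):195/32,L:85/32):139/32,E:199/32):-39/64,Q:-39/64)
total length: 2699/32

((((((C:83/6,H:37/6):189/16,Y:107/16):211/24,(N:-1/2,R:13/2):311/24):195/32,L:85/32):139/32,E:199/32):-39/64,Q:-39/64)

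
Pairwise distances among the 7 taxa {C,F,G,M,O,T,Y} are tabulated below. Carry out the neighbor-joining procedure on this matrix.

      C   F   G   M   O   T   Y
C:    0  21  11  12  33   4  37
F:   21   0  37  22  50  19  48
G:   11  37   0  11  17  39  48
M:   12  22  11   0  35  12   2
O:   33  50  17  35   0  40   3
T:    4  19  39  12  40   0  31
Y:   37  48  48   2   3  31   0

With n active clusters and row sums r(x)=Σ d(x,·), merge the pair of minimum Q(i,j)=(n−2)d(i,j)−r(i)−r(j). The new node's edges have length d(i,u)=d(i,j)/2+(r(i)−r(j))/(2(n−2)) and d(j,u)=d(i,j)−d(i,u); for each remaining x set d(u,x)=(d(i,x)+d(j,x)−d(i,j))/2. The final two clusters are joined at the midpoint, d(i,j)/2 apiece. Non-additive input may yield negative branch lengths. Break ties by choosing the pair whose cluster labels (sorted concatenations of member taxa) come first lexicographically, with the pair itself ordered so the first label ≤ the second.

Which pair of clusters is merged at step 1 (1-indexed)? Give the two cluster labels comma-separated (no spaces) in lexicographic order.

O,Y

step 1: merge (O,Y) at d=3, Q=-332; branch lengths O→12/5, Y→3/5; new cluster OY
  updated: d(C,OY)=67/2, d(F,OY)=95/2, d(G,OY)=31, d(M,OY)=17, d(OY,T)=34
step 2: merge (F,T) at d=19, Q=-357/2; branch lengths F→229/16, T→75/16; new cluster FT
  updated: d(C,FT)=3, d(FT,G)=57/2, d(FT,M)=15/2, d(FT,OY)=125/4
step 3: merge (C,FT) at d=3, Q=-483/4; branch lengths C→-7/24, FT→79/24; new cluster CFT
  updated: d(CFT,G)=73/4, d(CFT,M)=33/4, d(CFT,OY)=247/8
step 4: merge (CFT,G) at d=73/4, Q=-649/8; branch lengths CFT→269/32, G→315/32; new cluster CFGT
  updated: d(CFGT,M)=1/2, d(CFGT,OY)=349/16
step 5: merge (CFGT,M) at d=1/2, Q=-629/16; branch lengths CFGT→85/32, M→-69/32; new cluster CFGMT
  updated: d(CFGMT,OY)=613/32
step 6: merge (CFGMT,OY) at d=613/32; branch lengths CFGMT→613/64, OY→613/64; new cluster CFGMOTY
final tree: ((((C:-7/24,(F:229/16,T:75/16):79/24):269/32,G:315/32):85/32,M:-69/32):613/64,(O:12/5,Y:3/5):613/64)
total length: 2013/32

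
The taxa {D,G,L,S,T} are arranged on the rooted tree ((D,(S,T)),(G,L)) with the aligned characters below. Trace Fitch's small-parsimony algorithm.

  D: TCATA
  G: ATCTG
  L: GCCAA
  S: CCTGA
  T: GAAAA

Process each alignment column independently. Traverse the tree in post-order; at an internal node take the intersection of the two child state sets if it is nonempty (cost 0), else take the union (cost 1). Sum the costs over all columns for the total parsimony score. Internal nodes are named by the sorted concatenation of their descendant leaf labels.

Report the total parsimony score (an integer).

[col 0] ST: children S:{C}, T:{G} ∪→ {C,G}; cost 1
[col 0] DST: children D:{T}, ST:{C,G} ∪→ {C,G,T}; cost 1
[col 0] GL: children G:{A}, L:{G} ∪→ {A,G}; cost 1
[col 0] DGLST: children DST:{C,G,T}, GL:{A,G} ∩→ {G}; cost 0
[col 1] ST: children S:{C}, T:{A} ∪→ {A,C}; cost 1
[col 1] DST: children D:{C}, ST:{A,C} ∩→ {C}; cost 0
[col 1] GL: children G:{T}, L:{C} ∪→ {C,T}; cost 1
[col 1] DGLST: children DST:{C}, GL:{C,T} ∩→ {C}; cost 0
[col 2] ST: children S:{T}, T:{A} ∪→ {A,T}; cost 1
[col 2] DST: children D:{A}, ST:{A,T} ∩→ {A}; cost 0
[col 2] GL: children G:{C}, L:{C} ∩→ {C}; cost 0
[col 2] DGLST: children DST:{A}, GL:{C} ∪→ {A,C}; cost 1
[col 3] ST: children S:{G}, T:{A} ∪→ {A,G}; cost 1
[col 3] DST: children D:{T}, ST:{A,G} ∪→ {A,G,T}; cost 1
[col 3] GL: children G:{T}, L:{A} ∪→ {A,T}; cost 1
[col 3] DGLST: children DST:{A,G,T}, GL:{A,T} ∩→ {A,T}; cost 0
[col 4] ST: children S:{A}, T:{A} ∩→ {A}; cost 0
[col 4] DST: children D:{A}, ST:{A} ∩→ {A}; cost 0
[col 4] GL: children G:{G}, L:{A} ∪→ {A,G}; cost 1
[col 4] DGLST: children DST:{A}, GL:{A,G} ∩→ {A}; cost 0
per-site changes: [3, 2, 2, 3, 1]; total = 11

11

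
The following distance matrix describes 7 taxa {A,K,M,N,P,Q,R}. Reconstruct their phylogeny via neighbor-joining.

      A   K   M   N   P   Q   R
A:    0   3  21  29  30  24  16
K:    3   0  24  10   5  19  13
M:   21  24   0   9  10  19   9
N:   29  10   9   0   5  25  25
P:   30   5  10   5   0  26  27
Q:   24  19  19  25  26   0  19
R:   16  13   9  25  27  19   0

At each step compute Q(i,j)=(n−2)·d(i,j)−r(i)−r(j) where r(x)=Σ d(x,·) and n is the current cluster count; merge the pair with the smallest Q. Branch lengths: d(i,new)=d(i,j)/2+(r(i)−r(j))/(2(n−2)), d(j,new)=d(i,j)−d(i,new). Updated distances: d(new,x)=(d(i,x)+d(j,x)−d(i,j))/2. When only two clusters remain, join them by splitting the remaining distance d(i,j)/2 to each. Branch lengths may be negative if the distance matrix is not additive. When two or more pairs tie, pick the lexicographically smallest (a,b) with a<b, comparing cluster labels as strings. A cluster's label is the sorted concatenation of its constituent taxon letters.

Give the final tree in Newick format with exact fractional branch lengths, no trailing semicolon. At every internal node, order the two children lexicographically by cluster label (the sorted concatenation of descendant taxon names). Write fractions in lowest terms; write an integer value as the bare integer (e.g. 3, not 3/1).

step 1: merge (A,K) at d=3, Q=-182; branch lengths A→32/5, K→-17/5; new cluster AK
  updated: d(AK,M)=21, d(AK,N)=18, d(AK,P)=16, d(AK,Q)=20, d(AK,R)=13
step 2: merge (N,P) at d=5, Q=-146; branch lengths N→9/4, P→11/4; new cluster NP
  updated: d(AK,NP)=29/2, d(M,NP)=7, d(NP,Q)=23, d(NP,R)=47/2
step 3: merge (M,NP) at d=7, Q=-103; branch lengths M→3/2, NP→11/2; new cluster MNP
  updated: d(AK,MNP)=57/4, d(MNP,Q)=35/2, d(MNP,R)=51/4
step 4: merge (AK,R) at d=13, Q=-66; branch lengths AK→57/8, R→47/8; new cluster AKR
  updated: d(AKR,MNP)=7, d(AKR,Q)=13
step 5: merge (AKR,MNP) at d=7, Q=-75/2; branch lengths AKR→5/4, MNP→23/4; new cluster AKMNPR
  updated: d(AKMNPR,Q)=47/4
step 6: merge (AKMNPR,Q) at d=47/4; branch lengths AKMNPR→47/8, Q→47/8; new cluster AKMNPQR
final tree: ((((A:32/5,K:-17/5):57/8,R:47/8):5/4,(M:3/2,(N:9/4,P:11/4):11/2):23/4):47/8,Q:47/8)
total length: 187/4

((((A:32/5,K:-17/5):57/8,R:47/8):5/4,(M:3/2,(N:9/4,P:11/4):11/2):23/4):47/8,Q:47/8)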